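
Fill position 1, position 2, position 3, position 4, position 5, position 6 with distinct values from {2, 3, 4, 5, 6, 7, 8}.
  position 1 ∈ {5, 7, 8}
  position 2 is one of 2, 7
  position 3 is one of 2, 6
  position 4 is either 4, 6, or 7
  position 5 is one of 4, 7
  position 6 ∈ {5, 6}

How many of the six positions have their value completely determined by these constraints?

The 6 variables together cover exactly {2, 4, 5, 6, 7, 8} — 6 values for 6 variables — and 8 appears only in position 1's list, so position 1 = 8.
The 5 still-open variables draw from only 5 values {2, 4, 5, 6, 7}, so each is used; only position 6 can be 5, hence position 6 = 5.
Determined: position 1=8, position 6=5. The other positions each still have more than one consistent value. That makes 2.

2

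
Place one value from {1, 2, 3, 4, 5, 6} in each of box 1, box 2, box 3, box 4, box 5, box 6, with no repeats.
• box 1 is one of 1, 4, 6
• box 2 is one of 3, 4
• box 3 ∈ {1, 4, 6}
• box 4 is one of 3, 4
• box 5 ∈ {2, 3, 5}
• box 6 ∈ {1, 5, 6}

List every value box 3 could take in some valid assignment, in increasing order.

1, 6

Among the 6 variables, 2 fits only box 5 (and all 6 values in {1, 2, 3, 4, 5, 6} must be used), so box 5 = 2.
The 5 still-open variables together cover exactly {1, 3, 4, 5, 6} — 5 values for 5 variables — and 5 appears only in box 6's list, so box 6 = 5.
The 2 variables box 2 and box 4 are confined to {3, 4}, which locks those values in; drop them from box 1, box 3.
No further eliminations apply; box 3 can still be any of 1, 6.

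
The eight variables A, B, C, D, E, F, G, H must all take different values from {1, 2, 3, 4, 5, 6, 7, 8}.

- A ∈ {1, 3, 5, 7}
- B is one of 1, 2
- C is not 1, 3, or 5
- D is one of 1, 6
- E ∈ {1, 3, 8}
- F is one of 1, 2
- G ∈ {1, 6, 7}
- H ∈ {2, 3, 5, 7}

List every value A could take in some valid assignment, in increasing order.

The 8 variables together cover exactly {1, 2, 3, 4, 5, 6, 7, 8} — 8 values for 8 variables — and 4 appears only in C's list, so C = 4.
The 7 still-open variables together cover exactly {1, 2, 3, 5, 6, 7, 8} — 7 values for 7 variables — and 8 appears only in E's list, so E = 8.
The 2 variables B and F are confined to {1, 2}, which locks those values in; drop them from A, D, G, H.
D has just one choice, so D = 6. So G can't be 6.
G's domain is down to {7}, so G = 7. Strike 7 from A, H.
No further eliminations apply; A can still be any of 3, 5.

3, 5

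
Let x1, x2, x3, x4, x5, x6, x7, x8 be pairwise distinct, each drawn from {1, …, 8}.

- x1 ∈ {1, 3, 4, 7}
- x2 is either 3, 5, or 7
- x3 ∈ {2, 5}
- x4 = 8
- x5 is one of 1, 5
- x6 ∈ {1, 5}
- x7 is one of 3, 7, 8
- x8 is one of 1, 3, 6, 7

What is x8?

6

x4's domain is down to {8}, so x4 = 8. Strike 8 from x7.
The 7 still-open variables together cover exactly {1, 2, 3, 4, 5, 6, 7} — 7 values for 7 variables — and 2 appears only in x3's list, so x3 = 2.
The 6 still-open variables together cover exactly {1, 3, 4, 5, 6, 7} — 6 values for 6 variables — and 4 appears only in x1's list, so x1 = 4.
Among the 5 still-open variables, 6 fits only x8 (and all 5 values in {1, 3, 5, 6, 7} must be used), so x8 = 6.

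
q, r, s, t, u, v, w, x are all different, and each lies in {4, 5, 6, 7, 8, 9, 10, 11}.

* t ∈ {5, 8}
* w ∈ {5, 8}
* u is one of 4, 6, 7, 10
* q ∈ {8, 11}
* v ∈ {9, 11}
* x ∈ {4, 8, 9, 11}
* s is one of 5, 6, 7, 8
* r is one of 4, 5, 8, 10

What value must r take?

t and w between them cover only {5, 8} — a naked pair. Remove those values from q, r, s, x.
q must be 11 (only option left). So v, x can't be 11.
v must be 9 (only option left). Strike 9 from x.
x's domain is down to {4}, so x = 4. So r, u can't be 4.
So r = 10.

10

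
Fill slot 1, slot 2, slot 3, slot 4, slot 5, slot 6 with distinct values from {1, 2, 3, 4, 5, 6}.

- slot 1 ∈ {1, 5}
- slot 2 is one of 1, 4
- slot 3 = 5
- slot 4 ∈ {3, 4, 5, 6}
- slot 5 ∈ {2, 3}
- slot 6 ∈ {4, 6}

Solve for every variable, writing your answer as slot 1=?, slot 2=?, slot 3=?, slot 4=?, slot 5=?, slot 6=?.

slot 1=1, slot 2=4, slot 3=5, slot 4=3, slot 5=2, slot 6=6

slot 3 has just one choice, so slot 3 = 5. So slot 1, slot 4 can't be 5.
slot 1 must be 1 (only option left). Strike 1 from slot 2.
slot 2's domain is down to {4}, so slot 2 = 4. Remove 4 from slot 4, slot 6.
slot 6 has just one choice, so slot 6 = 6. Strike 6 from slot 4.
That leaves slot 4 = 3. So slot 5 can't be 3.
slot 5 has just one choice, so slot 5 = 2.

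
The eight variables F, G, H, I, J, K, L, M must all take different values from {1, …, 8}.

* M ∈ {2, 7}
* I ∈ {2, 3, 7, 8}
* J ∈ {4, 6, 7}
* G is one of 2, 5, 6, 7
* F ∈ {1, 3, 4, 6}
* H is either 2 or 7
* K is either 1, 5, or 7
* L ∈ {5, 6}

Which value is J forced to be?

The 8 variables together cover exactly {1, 2, 3, 4, 5, 6, 7, 8} — 8 values for 8 variables — and 8 appears only in I's list, so I = 8.
The 7 still-open variables draw from only 7 values {1, 2, 3, 4, 5, 6, 7}, so each is used; only F can be 3, hence F = 3.
The 6 still-open variables draw from only 6 values {1, 2, 4, 5, 6, 7}, so each is used; only K can be 1, hence K = 1.
The 5 still-open variables together cover exactly {2, 4, 5, 6, 7} — 5 values for 5 variables — and 4 appears only in J's list, so J = 4.

4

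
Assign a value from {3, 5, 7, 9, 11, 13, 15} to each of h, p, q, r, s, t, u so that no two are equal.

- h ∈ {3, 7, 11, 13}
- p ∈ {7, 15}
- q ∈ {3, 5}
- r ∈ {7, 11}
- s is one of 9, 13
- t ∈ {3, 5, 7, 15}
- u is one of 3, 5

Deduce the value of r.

11

The 7 variables together cover exactly {3, 5, 7, 9, 11, 13, 15} — 7 values for 7 variables — and 9 appears only in s's list, so s = 9.
Among the 6 still-open variables, 13 fits only h (and all 6 values in {3, 5, 7, 11, 13, 15} must be used), so h = 13.
The 5 still-open variables draw from only 5 values {3, 5, 7, 11, 15}, so each is used; only r can be 11, hence r = 11.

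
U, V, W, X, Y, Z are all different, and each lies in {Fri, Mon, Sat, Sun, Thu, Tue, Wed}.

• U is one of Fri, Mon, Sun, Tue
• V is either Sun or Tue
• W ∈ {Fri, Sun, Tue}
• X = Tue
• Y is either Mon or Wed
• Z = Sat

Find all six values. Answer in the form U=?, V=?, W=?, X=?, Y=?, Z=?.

X's domain is down to {Tue}, so X = Tue. Strike Tue from U, V, W.
Z's domain is down to {Sat}, so Z = Sat.
V's domain is down to {Sun}, so V = Sun. So U, W can't be Sun.
That leaves W = Fri. So U can't be Fri.
That leaves U = Mon. Eliminate Mon elsewhere: Y.
Y has just one choice, so Y = Wed.

U=Mon, V=Sun, W=Fri, X=Tue, Y=Wed, Z=Sat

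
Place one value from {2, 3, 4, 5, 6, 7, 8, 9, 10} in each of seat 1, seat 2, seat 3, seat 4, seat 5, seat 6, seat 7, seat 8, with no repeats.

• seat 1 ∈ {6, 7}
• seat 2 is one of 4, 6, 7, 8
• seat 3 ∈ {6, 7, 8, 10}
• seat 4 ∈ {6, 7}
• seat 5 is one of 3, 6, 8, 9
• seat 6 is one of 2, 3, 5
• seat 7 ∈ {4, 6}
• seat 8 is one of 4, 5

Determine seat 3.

seat 1 and seat 4 share exactly the 2 values {6, 7}; by pigeonhole those values go to them, so strike 6, 7 from seat 2, seat 3, seat 5, seat 7.
seat 7's domain is down to {4}, so seat 7 = 4. Remove 4 from seat 2, seat 8.
seat 8's domain is down to {5}, so seat 8 = 5. Strike 5 from seat 6.
seat 2's domain is down to {8}, so seat 2 = 8. Strike 8 from seat 3, seat 5.
So seat 3 = 10.

10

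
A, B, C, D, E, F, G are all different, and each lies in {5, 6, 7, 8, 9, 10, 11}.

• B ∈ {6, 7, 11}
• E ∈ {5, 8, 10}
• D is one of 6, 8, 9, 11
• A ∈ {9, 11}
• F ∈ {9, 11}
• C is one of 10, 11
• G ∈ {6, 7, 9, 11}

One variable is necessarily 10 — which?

C

The 7 variables together cover exactly {5, 6, 7, 8, 9, 10, 11} — 7 values for 7 variables — and 5 appears only in E's list, so E = 5.
The 6 still-open variables draw from only 6 values {6, 7, 8, 9, 10, 11}, so each is used; only D can be 8, hence D = 8.
Among the 5 still-open variables, 10 fits only C (and all 5 values in {6, 7, 9, 10, 11} must be used), so C = 10.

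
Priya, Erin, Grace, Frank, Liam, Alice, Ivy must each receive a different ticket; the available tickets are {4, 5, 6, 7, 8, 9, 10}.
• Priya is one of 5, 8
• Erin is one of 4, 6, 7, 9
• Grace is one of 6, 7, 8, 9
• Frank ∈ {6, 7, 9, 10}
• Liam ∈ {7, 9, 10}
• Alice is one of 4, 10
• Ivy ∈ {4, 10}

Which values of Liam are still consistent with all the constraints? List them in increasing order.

7, 9

The 7 variables together cover exactly {4, 5, 6, 7, 8, 9, 10} — 7 values for 7 variables — and 5 appears only in Priya's list, so Priya = 5.
Among the 6 still-open variables, 8 fits only Grace (and all 6 values in {4, 6, 7, 8, 9, 10} must be used), so Grace = 8.
Alice and Ivy share exactly the 2 values {4, 10}; by pigeonhole those values go to them, so strike 4, 10 from Erin, Frank, Liam.
No further eliminations apply; Liam can still be any of 7, 9.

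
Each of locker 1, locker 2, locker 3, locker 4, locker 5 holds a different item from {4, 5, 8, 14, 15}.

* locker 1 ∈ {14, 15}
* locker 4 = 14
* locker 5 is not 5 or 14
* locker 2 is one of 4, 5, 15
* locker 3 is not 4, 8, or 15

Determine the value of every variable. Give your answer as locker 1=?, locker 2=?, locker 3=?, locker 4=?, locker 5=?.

locker 4 must be 14 (only option left). Eliminate 14 elsewhere: locker 1, locker 3.
locker 1's domain is down to {15}, so locker 1 = 15. Remove 15 from locker 2, locker 5.
locker 3 must be 5 (only option left). Eliminate 5 elsewhere: locker 2.
That leaves locker 2 = 4. Remove 4 from locker 5.
That leaves locker 5 = 8.

locker 1=15, locker 2=4, locker 3=5, locker 4=14, locker 5=8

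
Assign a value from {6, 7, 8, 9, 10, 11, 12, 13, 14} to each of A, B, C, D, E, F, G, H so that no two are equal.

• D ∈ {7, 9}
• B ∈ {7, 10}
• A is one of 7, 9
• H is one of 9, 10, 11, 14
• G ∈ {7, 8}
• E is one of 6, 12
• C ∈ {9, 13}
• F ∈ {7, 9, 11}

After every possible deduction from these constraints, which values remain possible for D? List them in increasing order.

7, 9

A and D share exactly the 2 values {7, 9}; by pigeonhole those values go to them, so strike 7, 9 from B, C, F, G, H.
That leaves B = 10. Remove 10 from H.
That leaves C = 13.
F has just one choice, so F = 11. Strike 11 from H.
G has just one choice, so G = 8.
H has just one choice, so H = 14.
No further eliminations apply; D can still be any of 7, 9.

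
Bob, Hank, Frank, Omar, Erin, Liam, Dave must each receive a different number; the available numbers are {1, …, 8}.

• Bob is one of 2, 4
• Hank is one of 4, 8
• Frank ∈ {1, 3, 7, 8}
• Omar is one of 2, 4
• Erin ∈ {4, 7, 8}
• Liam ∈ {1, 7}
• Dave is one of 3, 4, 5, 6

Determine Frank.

Bob and Omar share exactly the 2 values {2, 4}; by pigeonhole those values go to them, so strike 2, 4 from Hank, Erin, Dave.
Hank's domain is down to {8}, so Hank = 8. Remove 8 from Frank, Erin.
Erin must be 7 (only option left). Strike 7 from Frank, Liam.
Liam has just one choice, so Liam = 1. Remove 1 from Frank.
So Frank = 3.

3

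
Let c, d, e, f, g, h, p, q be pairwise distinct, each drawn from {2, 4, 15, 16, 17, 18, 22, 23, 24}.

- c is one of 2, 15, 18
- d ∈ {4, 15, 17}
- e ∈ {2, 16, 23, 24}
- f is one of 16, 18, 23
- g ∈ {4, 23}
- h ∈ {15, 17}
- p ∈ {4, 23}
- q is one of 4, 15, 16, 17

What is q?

The 8 variables together cover exactly {2, 4, 15, 16, 17, 18, 23, 24} — 8 values for 8 variables — and 24 appears only in e's list, so e = 24.
The 7 still-open variables together cover exactly {2, 4, 15, 16, 17, 18, 23} — 7 values for 7 variables — and 2 appears only in c's list, so c = 2.
The 6 still-open variables together cover exactly {4, 15, 16, 17, 18, 23} — 6 values for 6 variables — and 18 appears only in f's list, so f = 18.
The 5 still-open variables draw from only 5 values {4, 15, 16, 17, 23}, so each is used; only q can be 16, hence q = 16.

16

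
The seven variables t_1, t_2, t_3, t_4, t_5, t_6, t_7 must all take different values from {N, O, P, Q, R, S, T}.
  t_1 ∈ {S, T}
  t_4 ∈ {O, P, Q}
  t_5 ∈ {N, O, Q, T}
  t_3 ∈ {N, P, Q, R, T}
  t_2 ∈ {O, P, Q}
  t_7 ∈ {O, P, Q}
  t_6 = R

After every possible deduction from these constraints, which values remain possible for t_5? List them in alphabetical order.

t_6 has just one choice, so t_6 = R. Strike R from t_3.
Among the 6 still-open variables, S fits only t_1 (and all 6 values in {N, O, P, Q, S, T} must be used), so t_1 = S.
t_2, t_4, t_7 share exactly the 3 values {O, P, Q}; by pigeonhole those values go to them, so strike O, P, Q from t_3, t_5.
No further eliminations apply; t_5 can still be any of N, T.

N, T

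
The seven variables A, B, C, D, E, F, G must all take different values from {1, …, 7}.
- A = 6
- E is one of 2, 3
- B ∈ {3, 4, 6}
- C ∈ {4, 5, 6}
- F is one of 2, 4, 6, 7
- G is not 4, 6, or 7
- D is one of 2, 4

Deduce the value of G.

1

A's domain is down to {6}, so A = 6. Strike 6 from B, C, F.
The 6 still-open variables draw from only 6 values {1, 2, 3, 4, 5, 7}, so each is used; only G can be 1, hence G = 1.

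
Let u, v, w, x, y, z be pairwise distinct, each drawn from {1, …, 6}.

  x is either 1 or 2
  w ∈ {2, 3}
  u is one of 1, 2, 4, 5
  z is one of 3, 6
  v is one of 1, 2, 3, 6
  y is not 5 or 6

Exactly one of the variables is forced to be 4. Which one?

y

The 6 variables together cover exactly {1, 2, 3, 4, 5, 6} — 6 values for 6 variables — and 5 appears only in u's list, so u = 5.
The 5 still-open variables together cover exactly {1, 2, 3, 4, 6} — 5 values for 5 variables — and 4 appears only in y's list, so y = 4.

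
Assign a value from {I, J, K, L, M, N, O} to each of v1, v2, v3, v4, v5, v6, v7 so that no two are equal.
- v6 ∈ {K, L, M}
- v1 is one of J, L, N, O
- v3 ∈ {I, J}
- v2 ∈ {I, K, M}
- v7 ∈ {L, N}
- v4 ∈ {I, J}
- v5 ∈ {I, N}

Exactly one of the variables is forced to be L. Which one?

The 7 variables together cover exactly {I, J, K, L, M, N, O} — 7 values for 7 variables — and O appears only in v1's list, so v1 = O.
v3 and v4 share exactly the 2 values {I, J}; by pigeonhole those values go to them, so strike I, J from v2, v5.
v5's domain is down to {N}, so v5 = N. So v7 can't be N.
So L goes to v7.

v7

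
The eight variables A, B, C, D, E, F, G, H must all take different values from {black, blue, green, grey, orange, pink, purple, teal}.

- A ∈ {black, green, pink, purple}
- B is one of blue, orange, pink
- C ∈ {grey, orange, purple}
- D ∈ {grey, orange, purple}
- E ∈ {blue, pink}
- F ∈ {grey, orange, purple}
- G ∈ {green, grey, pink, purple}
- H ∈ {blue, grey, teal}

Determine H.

The 8 variables draw from only 8 values {black, blue, green, grey, orange, pink, purple, teal}, so each is used; only A can be black, hence A = black.
Among the 7 still-open variables, green fits only G (and all 7 values in {blue, green, grey, orange, pink, purple, teal} must be used), so G = green.
The 6 still-open variables together cover exactly {blue, grey, orange, pink, purple, teal} — 6 values for 6 variables — and teal appears only in H's list, so H = teal.

teal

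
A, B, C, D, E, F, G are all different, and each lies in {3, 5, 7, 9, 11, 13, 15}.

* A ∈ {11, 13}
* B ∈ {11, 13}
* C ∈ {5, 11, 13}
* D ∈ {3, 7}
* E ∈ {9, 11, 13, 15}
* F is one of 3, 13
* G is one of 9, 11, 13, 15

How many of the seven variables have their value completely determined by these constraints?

The 7 variables draw from only 7 values {3, 5, 7, 9, 11, 13, 15}, so each is used; only C can be 5, hence C = 5.
The 6 still-open variables together cover exactly {3, 7, 9, 11, 13, 15} — 6 values for 6 variables — and 7 appears only in D's list, so D = 7.
The 5 still-open variables draw from only 5 values {3, 9, 11, 13, 15}, so each is used; only F can be 3, hence F = 3.
A and B between them cover only {11, 13} — a naked pair. Remove those values from E, G.
Determined: C=5, D=7, F=3. The other variables each still have more than one consistent value. That makes 3.

3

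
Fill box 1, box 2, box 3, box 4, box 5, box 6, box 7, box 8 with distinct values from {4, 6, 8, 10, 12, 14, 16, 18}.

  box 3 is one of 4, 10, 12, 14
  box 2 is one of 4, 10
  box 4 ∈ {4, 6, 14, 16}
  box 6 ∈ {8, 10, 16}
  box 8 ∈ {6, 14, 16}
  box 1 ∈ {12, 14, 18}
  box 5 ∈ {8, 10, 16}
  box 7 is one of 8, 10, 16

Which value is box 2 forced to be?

4

The 8 variables together cover exactly {4, 6, 8, 10, 12, 14, 16, 18} — 8 values for 8 variables — and 18 appears only in box 1's list, so box 1 = 18.
The 7 still-open variables draw from only 7 values {4, 6, 8, 10, 12, 14, 16}, so each is used; only box 3 can be 12, hence box 3 = 12.
box 5, box 6, box 7 share exactly the 3 values {8, 10, 16}; by pigeonhole those values go to them, so strike 8, 10, 16 from box 2, box 4, box 8.
So box 2 = 4.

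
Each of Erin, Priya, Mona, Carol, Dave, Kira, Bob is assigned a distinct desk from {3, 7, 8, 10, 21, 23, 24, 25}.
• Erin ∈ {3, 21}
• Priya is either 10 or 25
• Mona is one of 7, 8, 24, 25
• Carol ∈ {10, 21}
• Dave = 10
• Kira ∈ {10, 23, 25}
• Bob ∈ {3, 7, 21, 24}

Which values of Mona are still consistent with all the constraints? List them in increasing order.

Dave must be 10 (only option left). Eliminate 10 elsewhere: Priya, Carol, Kira.
That leaves Priya = 25. Remove 25 from Mona, Kira.
That leaves Carol = 21. Remove 21 from Erin, Bob.
Kira's domain is down to {23}, so Kira = 23.
Erin has just one choice, so Erin = 3. Eliminate 3 elsewhere: Bob.
No further eliminations apply; Mona can still be any of 7, 8, 24.

7, 8, 24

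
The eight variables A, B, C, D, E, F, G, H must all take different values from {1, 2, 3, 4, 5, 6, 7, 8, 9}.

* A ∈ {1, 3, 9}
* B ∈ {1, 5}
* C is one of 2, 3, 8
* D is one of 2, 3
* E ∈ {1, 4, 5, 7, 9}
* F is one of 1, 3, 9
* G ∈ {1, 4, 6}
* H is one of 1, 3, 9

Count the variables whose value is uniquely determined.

3

A, F, H between them cover only {1, 3, 9} — a naked triple. Remove those values from B, C, D, E, G.
B's domain is down to {5}, so B = 5. So E can't be 5.
D has just one choice, so D = 2. Remove 2 from C.
C's domain is down to {8}, so C = 8.
Determined: B=5, C=8, D=2. The other variables each still have more than one consistent value. That makes 3.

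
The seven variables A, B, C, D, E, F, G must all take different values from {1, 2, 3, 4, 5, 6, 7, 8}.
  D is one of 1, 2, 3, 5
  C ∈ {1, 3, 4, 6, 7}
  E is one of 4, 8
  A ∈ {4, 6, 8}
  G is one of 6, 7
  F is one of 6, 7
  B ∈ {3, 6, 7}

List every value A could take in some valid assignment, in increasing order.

4, 8

F and G share exactly the 2 values {6, 7}; by pigeonhole those values go to them, so strike 6, 7 from A, B, C.
That leaves B = 3. Eliminate 3 elsewhere: C, D.
A and E between them cover only {4, 8} — a naked pair. Remove those values from C.
C's domain is down to {1}, so C = 1. So D can't be 1.
No further eliminations apply; A can still be any of 4, 8.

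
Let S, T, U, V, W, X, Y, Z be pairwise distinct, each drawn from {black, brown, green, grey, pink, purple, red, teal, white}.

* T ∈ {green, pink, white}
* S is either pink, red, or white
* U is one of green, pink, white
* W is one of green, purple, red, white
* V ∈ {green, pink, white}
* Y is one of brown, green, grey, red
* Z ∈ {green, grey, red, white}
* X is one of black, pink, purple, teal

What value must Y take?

T, U, V share exactly the 3 values {green, pink, white}; by pigeonhole those values go to them, so strike green, pink, white from S, W, X, Y, Z.
That leaves S = red. Strike red from W, Y, Z.
That leaves W = purple. Strike purple from X.
Z's domain is down to {grey}, so Z = grey. Strike grey from Y.
So Y = brown.

brown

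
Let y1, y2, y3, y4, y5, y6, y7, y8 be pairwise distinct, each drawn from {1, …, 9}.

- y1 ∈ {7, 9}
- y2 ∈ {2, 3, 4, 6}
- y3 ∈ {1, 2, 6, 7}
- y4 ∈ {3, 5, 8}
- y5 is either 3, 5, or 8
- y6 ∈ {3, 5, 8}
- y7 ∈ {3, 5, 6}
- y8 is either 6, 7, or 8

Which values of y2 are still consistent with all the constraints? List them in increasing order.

The 3 variables y4, y5, y6 are confined to {3, 5, 8}, which locks those values in; drop them from y2, y7, y8.
y7 must be 6 (only option left). Remove 6 from y2, y3, y8.
That leaves y8 = 7. Remove 7 from y1, y3.
That leaves y1 = 9.
No further eliminations apply; y2 can still be any of 2, 4.

2, 4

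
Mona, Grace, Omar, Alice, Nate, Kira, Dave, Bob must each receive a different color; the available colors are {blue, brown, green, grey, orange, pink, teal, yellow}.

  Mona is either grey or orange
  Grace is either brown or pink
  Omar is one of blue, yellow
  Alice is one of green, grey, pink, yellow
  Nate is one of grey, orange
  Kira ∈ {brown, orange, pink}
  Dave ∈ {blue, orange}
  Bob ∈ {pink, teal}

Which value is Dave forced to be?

The 8 variables together cover exactly {blue, brown, green, grey, orange, pink, teal, yellow} — 8 values for 8 variables — and green appears only in Alice's list, so Alice = green.
The 7 still-open variables together cover exactly {blue, brown, grey, orange, pink, teal, yellow} — 7 values for 7 variables — and teal appears only in Bob's list, so Bob = teal.
The 6 still-open variables together cover exactly {blue, brown, grey, orange, pink, yellow} — 6 values for 6 variables — and yellow appears only in Omar's list, so Omar = yellow.
The 5 still-open variables draw from only 5 values {blue, brown, grey, orange, pink}, so each is used; only Dave can be blue, hence Dave = blue.

blue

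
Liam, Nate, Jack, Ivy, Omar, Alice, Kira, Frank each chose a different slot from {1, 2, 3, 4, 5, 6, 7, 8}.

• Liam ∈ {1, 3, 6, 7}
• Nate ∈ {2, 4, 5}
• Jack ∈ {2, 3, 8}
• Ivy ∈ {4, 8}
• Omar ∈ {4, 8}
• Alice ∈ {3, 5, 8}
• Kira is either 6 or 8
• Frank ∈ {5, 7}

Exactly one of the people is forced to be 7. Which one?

Frank

Among the 8 variables, 1 fits only Liam (and all 8 values in {1, 2, 3, 4, 5, 6, 7, 8} must be used), so Liam = 1.
Among the 7 still-open variables, 6 fits only Kira (and all 7 values in {2, 3, 4, 5, 6, 7, 8} must be used), so Kira = 6.
The 6 still-open variables together cover exactly {2, 3, 4, 5, 7, 8} — 6 values for 6 variables — and 7 appears only in Frank's list, so Frank = 7.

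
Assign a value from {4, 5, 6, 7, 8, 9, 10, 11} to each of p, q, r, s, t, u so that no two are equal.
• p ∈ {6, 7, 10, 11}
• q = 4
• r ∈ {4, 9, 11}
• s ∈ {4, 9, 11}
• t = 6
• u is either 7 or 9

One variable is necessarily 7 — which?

q has just one choice, so q = 4. Strike 4 from r, s.
t has just one choice, so t = 6. Eliminate 6 elsewhere: p.
The 4 still-open variables draw from only 4 values {7, 9, 10, 11}, so each is used; only p can be 10, hence p = 10.
The 3 still-open variables draw from only 3 values {7, 9, 11}, so each is used; only u can be 7, hence u = 7.

u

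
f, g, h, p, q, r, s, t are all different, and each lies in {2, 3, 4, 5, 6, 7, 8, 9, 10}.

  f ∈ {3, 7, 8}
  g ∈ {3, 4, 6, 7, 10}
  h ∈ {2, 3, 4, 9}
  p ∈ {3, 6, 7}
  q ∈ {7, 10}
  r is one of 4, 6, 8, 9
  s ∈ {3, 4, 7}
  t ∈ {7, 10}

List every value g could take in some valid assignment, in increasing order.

3, 4, 6

The 8 variables together cover exactly {2, 3, 4, 6, 7, 8, 9, 10} — 8 values for 8 variables — and 2 appears only in h's list, so h = 2.
Among the 7 still-open variables, 9 fits only r (and all 7 values in {3, 4, 6, 7, 8, 9, 10} must be used), so r = 9.
The 6 still-open variables together cover exactly {3, 4, 6, 7, 8, 10} — 6 values for 6 variables — and 8 appears only in f's list, so f = 8.
q and t share exactly the 2 values {7, 10}; by pigeonhole those values go to them, so strike 7, 10 from g, p, s.
No further eliminations apply; g can still be any of 3, 4, 6.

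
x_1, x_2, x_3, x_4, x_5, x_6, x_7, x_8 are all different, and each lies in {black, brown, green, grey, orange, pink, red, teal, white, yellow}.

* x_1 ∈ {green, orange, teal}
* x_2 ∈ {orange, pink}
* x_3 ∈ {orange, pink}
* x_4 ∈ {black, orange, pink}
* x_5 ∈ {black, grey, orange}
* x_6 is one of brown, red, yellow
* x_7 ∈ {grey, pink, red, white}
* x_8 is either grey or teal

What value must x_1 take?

x_2 and x_3 between them cover only {orange, pink} — a naked pair. Remove those values from x_1, x_4, x_5, x_7.
x_4's domain is down to {black}, so x_4 = black. Eliminate black elsewhere: x_5.
That leaves x_5 = grey. Eliminate grey elsewhere: x_7, x_8.
x_8 has just one choice, so x_8 = teal. Remove teal from x_1.
So x_1 = green.

green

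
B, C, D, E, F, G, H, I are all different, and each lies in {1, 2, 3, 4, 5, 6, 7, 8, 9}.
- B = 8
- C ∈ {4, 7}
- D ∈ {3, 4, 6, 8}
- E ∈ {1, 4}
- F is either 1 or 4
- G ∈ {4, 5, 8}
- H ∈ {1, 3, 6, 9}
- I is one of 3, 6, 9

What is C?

7

B's domain is down to {8}, so B = 8. Eliminate 8 elsewhere: D, G.
The 7 still-open variables draw from only 7 values {1, 3, 4, 5, 6, 7, 9}, so each is used; only G can be 5, hence G = 5.
The 6 still-open variables draw from only 6 values {1, 3, 4, 6, 7, 9}, so each is used; only C can be 7, hence C = 7.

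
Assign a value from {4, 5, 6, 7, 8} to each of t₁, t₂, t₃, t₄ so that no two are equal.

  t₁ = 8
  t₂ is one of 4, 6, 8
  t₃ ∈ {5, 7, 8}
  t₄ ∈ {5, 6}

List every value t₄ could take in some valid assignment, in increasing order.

5, 6

t₁ must be 8 (only option left). Eliminate 8 elsewhere: t₂, t₃.
No further eliminations apply; t₄ can still be any of 5, 6.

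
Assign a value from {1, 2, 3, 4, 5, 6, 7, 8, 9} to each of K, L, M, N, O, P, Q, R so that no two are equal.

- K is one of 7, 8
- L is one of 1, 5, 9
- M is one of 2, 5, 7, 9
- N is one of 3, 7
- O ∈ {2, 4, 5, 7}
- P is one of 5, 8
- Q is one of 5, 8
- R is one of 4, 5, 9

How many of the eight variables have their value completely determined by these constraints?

3

Among the 8 variables, 1 fits only L (and all 8 values in {1, 2, 3, 4, 5, 7, 8, 9} must be used), so L = 1.
The 7 still-open variables together cover exactly {2, 3, 4, 5, 7, 8, 9} — 7 values for 7 variables — and 3 appears only in N's list, so N = 3.
P and Q between them cover only {5, 8} — a naked pair. Remove those values from K, M, O, R.
K has just one choice, so K = 7. So M, O can't be 7.
Determined: K=7, L=1, N=3. The other variables each still have more than one consistent value. That makes 3.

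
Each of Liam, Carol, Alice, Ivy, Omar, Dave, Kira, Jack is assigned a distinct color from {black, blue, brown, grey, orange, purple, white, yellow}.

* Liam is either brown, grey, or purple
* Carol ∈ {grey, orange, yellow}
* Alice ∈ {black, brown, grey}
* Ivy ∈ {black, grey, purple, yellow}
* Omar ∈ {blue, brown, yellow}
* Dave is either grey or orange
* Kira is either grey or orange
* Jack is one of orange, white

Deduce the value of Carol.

yellow

Among the 8 variables, blue fits only Omar (and all 8 values in {black, blue, brown, grey, orange, purple, white, yellow} must be used), so Omar = blue.
Among the 7 still-open variables, white fits only Jack (and all 7 values in {black, brown, grey, orange, purple, white, yellow} must be used), so Jack = white.
Dave and Kira between them cover only {grey, orange} — a naked pair. Remove those values from Liam, Carol, Alice, Ivy.
So Carol = yellow.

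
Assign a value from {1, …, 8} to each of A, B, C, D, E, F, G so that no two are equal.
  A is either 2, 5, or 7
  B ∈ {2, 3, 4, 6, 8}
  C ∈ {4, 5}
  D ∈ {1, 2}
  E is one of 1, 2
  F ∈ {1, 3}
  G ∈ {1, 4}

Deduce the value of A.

7

D and E between them cover only {1, 2} — a naked pair. Remove those values from A, B, F, G.
That leaves F = 3. Remove 3 from B.
That leaves G = 4. Remove 4 from B, C.
C's domain is down to {5}, so C = 5. Strike 5 from A.
So A = 7.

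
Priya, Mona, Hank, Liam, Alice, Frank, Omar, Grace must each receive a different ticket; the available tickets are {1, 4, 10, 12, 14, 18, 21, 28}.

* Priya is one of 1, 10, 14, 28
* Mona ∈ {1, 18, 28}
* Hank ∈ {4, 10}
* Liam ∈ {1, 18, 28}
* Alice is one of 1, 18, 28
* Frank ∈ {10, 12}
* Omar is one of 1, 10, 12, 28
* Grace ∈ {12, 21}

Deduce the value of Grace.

21

The 8 variables draw from only 8 values {1, 4, 10, 12, 14, 18, 21, 28}, so each is used; only Hank can be 4, hence Hank = 4.
Among the 7 still-open variables, 14 fits only Priya (and all 7 values in {1, 10, 12, 14, 18, 21, 28} must be used), so Priya = 14.
The 6 still-open variables together cover exactly {1, 10, 12, 18, 21, 28} — 6 values for 6 variables — and 21 appears only in Grace's list, so Grace = 21.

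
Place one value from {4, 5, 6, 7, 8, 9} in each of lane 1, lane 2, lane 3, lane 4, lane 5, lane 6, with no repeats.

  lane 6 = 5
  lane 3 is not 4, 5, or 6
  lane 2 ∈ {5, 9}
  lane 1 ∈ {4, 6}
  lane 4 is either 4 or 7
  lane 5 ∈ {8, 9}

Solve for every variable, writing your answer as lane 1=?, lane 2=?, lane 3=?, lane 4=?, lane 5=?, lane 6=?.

lane 1=6, lane 2=9, lane 3=7, lane 4=4, lane 5=8, lane 6=5

lane 6 must be 5 (only option left). Strike 5 from lane 2.
lane 2's domain is down to {9}, so lane 2 = 9. Eliminate 9 elsewhere: lane 3, lane 5.
lane 5 must be 8 (only option left). Remove 8 from lane 3.
lane 3 must be 7 (only option left). Strike 7 from lane 4.
That leaves lane 4 = 4. Eliminate 4 elsewhere: lane 1.
lane 1's domain is down to {6}, so lane 1 = 6.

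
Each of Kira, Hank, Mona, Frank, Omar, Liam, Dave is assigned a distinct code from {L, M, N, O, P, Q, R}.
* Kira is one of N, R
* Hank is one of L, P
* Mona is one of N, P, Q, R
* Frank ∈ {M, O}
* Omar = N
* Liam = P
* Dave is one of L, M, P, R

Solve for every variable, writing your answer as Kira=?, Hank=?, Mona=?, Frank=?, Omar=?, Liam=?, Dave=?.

Omar has just one choice, so Omar = N. So Kira, Mona can't be N.
Liam's domain is down to {P}, so Liam = P. Strike P from Hank, Mona, Dave.
Kira's domain is down to {R}, so Kira = R. Remove R from Mona, Dave.
That leaves Hank = L. Strike L from Dave.
Mona's domain is down to {Q}, so Mona = Q.
Dave has just one choice, so Dave = M. Eliminate M elsewhere: Frank.
That leaves Frank = O.

Kira=R, Hank=L, Mona=Q, Frank=O, Omar=N, Liam=P, Dave=M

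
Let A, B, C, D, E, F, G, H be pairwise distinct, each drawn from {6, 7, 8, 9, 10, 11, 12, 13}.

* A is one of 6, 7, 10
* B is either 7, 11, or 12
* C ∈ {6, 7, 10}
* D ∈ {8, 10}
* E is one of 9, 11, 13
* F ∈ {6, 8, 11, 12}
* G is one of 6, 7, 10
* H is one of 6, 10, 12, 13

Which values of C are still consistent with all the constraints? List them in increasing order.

6, 7, 10

The 8 variables draw from only 8 values {6, 7, 8, 9, 10, 11, 12, 13}, so each is used; only E can be 9, hence E = 9.
Among the 7 still-open variables, 13 fits only H (and all 7 values in {6, 7, 8, 10, 11, 12, 13} must be used), so H = 13.
A, C, G between them cover only {6, 7, 10} — a naked triple. Remove those values from B, D, F.
D's domain is down to {8}, so D = 8. Eliminate 8 elsewhere: F.
No further eliminations apply; C can still be any of 6, 7, 10.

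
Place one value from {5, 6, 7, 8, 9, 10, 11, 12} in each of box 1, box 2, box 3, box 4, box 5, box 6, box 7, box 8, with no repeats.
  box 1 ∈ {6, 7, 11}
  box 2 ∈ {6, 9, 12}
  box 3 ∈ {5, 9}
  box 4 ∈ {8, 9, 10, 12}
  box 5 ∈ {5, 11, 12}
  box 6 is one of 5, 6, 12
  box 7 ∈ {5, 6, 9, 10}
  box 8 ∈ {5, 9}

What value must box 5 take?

11

The 8 variables together cover exactly {5, 6, 7, 8, 9, 10, 11, 12} — 8 values for 8 variables — and 7 appears only in box 1's list, so box 1 = 7.
The 7 still-open variables draw from only 7 values {5, 6, 8, 9, 10, 11, 12}, so each is used; only box 4 can be 8, hence box 4 = 8.
The 6 still-open variables together cover exactly {5, 6, 9, 10, 11, 12} — 6 values for 6 variables — and 10 appears only in box 7's list, so box 7 = 10.
The 5 still-open variables draw from only 5 values {5, 6, 9, 11, 12}, so each is used; only box 5 can be 11, hence box 5 = 11.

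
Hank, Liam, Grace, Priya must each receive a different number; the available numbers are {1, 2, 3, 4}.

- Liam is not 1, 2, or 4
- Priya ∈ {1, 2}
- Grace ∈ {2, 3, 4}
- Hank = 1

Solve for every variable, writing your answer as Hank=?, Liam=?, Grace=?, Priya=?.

Hank=1, Liam=3, Grace=4, Priya=2

Hank has just one choice, so Hank = 1. Eliminate 1 elsewhere: Priya.
Liam must be 3 (only option left). So Grace can't be 3.
Priya must be 2 (only option left). Strike 2 from Grace.
Grace must be 4 (only option left).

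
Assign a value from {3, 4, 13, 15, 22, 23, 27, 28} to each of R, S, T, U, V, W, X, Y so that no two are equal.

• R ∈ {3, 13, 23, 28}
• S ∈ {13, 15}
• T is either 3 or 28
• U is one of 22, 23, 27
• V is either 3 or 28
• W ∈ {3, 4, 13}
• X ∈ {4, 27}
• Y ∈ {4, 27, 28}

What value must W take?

Among the 8 variables, 15 fits only S (and all 8 values in {3, 4, 13, 15, 22, 23, 27, 28} must be used), so S = 15.
Among the 7 still-open variables, 22 fits only U (and all 7 values in {3, 4, 13, 22, 23, 27, 28} must be used), so U = 22.
Among the 6 still-open variables, 23 fits only R (and all 6 values in {3, 4, 13, 23, 27, 28} must be used), so R = 23.
The 5 still-open variables draw from only 5 values {3, 4, 13, 27, 28}, so each is used; only W can be 13, hence W = 13.

13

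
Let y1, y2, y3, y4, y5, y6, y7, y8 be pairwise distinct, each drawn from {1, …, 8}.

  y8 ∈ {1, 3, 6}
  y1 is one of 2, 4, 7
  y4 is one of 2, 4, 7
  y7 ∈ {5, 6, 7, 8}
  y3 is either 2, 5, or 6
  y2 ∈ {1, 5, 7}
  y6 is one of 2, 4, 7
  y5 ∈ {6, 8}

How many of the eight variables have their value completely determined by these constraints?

2

Among the 8 variables, 3 fits only y8 (and all 8 values in {1, 2, 3, 4, 5, 6, 7, 8} must be used), so y8 = 3.
Among the 7 still-open variables, 1 fits only y2 (and all 7 values in {1, 2, 4, 5, 6, 7, 8} must be used), so y2 = 1.
y1, y4, y6 share exactly the 3 values {2, 4, 7}; by pigeonhole those values go to them, so strike 2, 4, 7 from y3, y7.
Determined: y2=1, y8=3. The other variables each still have more than one consistent value. That makes 2.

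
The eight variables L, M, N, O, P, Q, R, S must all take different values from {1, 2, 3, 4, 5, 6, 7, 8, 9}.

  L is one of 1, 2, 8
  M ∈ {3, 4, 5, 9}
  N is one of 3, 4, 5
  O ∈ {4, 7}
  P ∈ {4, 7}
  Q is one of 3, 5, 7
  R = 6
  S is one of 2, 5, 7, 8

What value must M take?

9

R's domain is down to {6}, so R = 6.
O and P share exactly the 2 values {4, 7}; by pigeonhole those values go to them, so strike 4, 7 from M, N, Q, S.
The 2 variables N and Q are confined to {3, 5}, which locks those values in; drop them from M, S.
So M = 9.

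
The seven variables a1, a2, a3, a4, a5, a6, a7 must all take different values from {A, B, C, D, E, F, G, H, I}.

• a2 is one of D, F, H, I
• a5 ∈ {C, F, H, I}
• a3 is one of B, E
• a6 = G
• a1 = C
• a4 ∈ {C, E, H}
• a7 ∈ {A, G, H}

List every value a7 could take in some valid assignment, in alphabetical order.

a1's domain is down to {C}, so a1 = C. Strike C from a4, a5.
a6 has just one choice, so a6 = G. Remove G from a7.
No further eliminations apply; a7 can still be any of A, H.

A, H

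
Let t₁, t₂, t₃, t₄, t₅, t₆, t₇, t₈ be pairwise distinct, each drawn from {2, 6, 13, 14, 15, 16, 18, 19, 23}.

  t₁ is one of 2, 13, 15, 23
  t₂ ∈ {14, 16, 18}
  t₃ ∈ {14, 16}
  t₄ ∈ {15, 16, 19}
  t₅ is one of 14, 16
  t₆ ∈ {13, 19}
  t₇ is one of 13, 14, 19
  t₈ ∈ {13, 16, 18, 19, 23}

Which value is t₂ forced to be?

The 8 variables together cover exactly {2, 13, 14, 15, 16, 18, 19, 23} — 8 values for 8 variables — and 2 appears only in t₁'s list, so t₁ = 2.
Among the 7 still-open variables, 15 fits only t₄ (and all 7 values in {13, 14, 15, 16, 18, 19, 23} must be used), so t₄ = 15.
The 6 still-open variables together cover exactly {13, 14, 16, 18, 19, 23} — 6 values for 6 variables — and 23 appears only in t₈'s list, so t₈ = 23.
The 5 still-open variables draw from only 5 values {13, 14, 16, 18, 19}, so each is used; only t₂ can be 18, hence t₂ = 18.

18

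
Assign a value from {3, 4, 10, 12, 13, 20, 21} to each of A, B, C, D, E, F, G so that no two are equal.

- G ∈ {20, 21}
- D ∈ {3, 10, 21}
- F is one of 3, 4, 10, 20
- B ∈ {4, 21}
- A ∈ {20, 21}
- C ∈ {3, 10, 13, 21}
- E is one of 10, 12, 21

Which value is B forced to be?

The 7 variables together cover exactly {3, 4, 10, 12, 13, 20, 21} — 7 values for 7 variables — and 12 appears only in E's list, so E = 12.
Among the 6 still-open variables, 13 fits only C (and all 6 values in {3, 4, 10, 13, 20, 21} must be used), so C = 13.
A and G between them cover only {20, 21} — a naked pair. Remove those values from B, D, F.
So B = 4.

4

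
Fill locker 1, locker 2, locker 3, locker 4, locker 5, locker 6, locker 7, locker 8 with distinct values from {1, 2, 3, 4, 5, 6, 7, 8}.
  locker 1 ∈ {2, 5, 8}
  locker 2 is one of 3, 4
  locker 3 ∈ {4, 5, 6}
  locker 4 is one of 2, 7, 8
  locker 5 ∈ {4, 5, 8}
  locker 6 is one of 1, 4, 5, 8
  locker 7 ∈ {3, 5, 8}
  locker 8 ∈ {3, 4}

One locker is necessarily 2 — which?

Among the 8 variables, 1 fits only locker 6 (and all 8 values in {1, 2, 3, 4, 5, 6, 7, 8} must be used), so locker 6 = 1.
Among the 7 still-open variables, 6 fits only locker 3 (and all 7 values in {2, 3, 4, 5, 6, 7, 8} must be used), so locker 3 = 6.
The 6 still-open variables draw from only 6 values {2, 3, 4, 5, 7, 8}, so each is used; only locker 4 can be 7, hence locker 4 = 7.
Among the 5 still-open variables, 2 fits only locker 1 (and all 5 values in {2, 3, 4, 5, 8} must be used), so locker 1 = 2.

locker 1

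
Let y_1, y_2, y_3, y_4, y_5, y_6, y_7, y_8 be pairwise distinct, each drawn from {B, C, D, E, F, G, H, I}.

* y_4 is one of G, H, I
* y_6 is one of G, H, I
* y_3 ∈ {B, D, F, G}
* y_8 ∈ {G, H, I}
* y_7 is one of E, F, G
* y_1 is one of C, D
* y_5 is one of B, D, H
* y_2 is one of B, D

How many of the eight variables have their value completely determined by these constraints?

3

The 8 variables draw from only 8 values {B, C, D, E, F, G, H, I}, so each is used; only y_1 can be C, hence y_1 = C.
The 7 still-open variables together cover exactly {B, D, E, F, G, H, I} — 7 values for 7 variables — and E appears only in y_7's list, so y_7 = E.
The 6 still-open variables together cover exactly {B, D, F, G, H, I} — 6 values for 6 variables — and F appears only in y_3's list, so y_3 = F.
The 3 variables y_4, y_6, y_8 are confined to {G, H, I}, which locks those values in; drop them from y_5.
Determined: y_1=C, y_3=F, y_7=E. The other variables each still have more than one consistent value. That makes 3.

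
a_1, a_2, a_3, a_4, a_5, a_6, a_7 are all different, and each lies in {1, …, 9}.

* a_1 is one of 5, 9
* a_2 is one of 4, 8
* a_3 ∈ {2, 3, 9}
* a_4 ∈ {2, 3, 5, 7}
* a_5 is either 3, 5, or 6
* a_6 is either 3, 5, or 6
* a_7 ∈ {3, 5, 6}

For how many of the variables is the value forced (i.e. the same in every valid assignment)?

3

a_5, a_6, a_7 between them cover only {3, 5, 6} — a naked triple. Remove those values from a_1, a_3, a_4.
a_1's domain is down to {9}, so a_1 = 9. Eliminate 9 elsewhere: a_3.
That leaves a_3 = 2. So a_4 can't be 2.
a_4 has just one choice, so a_4 = 7.
Determined: a_1=9, a_3=2, a_4=7. The other variables each still have more than one consistent value. That makes 3.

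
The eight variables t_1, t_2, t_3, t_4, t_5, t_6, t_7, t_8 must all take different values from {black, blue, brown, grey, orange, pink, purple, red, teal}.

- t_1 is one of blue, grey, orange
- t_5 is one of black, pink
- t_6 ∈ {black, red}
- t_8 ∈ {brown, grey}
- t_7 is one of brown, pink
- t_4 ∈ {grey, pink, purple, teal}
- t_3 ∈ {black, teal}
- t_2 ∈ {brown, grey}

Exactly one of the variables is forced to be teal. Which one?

t_3

t_2 and t_8 share exactly the 2 values {brown, grey}; by pigeonhole those values go to them, so strike brown, grey from t_1, t_4, t_7.
t_7 has just one choice, so t_7 = pink. Eliminate pink elsewhere: t_4, t_5.
t_5 has just one choice, so t_5 = black. Remove black from t_3, t_6.
So teal goes to t_3.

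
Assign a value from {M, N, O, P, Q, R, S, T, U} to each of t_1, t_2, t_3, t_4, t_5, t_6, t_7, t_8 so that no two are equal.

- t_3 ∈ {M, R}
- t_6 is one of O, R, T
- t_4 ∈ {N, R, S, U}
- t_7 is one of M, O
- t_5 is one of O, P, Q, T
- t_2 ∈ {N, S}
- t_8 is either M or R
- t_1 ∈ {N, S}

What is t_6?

T

t_1 and t_2 share exactly the 2 values {N, S}; by pigeonhole those values go to them, so strike N, S from t_4.
t_3 and t_8 between them cover only {M, R} — a naked pair. Remove those values from t_4, t_6, t_7.
t_4 must be U (only option left).
t_7's domain is down to {O}, so t_7 = O. So t_5, t_6 can't be O.
So t_6 = T.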